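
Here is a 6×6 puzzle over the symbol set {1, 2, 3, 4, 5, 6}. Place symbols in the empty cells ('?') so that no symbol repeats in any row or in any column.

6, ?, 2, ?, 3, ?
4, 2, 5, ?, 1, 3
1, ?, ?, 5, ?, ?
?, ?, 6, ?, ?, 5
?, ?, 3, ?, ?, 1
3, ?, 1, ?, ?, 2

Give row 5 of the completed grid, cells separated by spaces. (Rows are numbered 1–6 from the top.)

(r1,c6): row 1 has {2,3,6}; column 6 has {1,2,3,5}, so it must be 4.
(r2,c4): row 2 has {1,2,3,4,5}; column 4 has {5}, so it must be 6.
(r3,c3): row 3 has {1,5}; column 3 has {1,2,3,5,6}, so it must be 4.
(r3,c6): row 3 has {1,4,5}; column 6 has {1,2,3,4,5}, so it must be 6.
(r4,c1): row 4 has {5,6}; column 1 has {1,3,4,6}, so it must be 2.
(r4,c5): row 4 has {2,5,6}; column 5 has {1,3}, so it must be 4.
(r5,c1): row 5 has {1,3}; column 1 has {1,2,3,4,6}, so it must be 5.
(r6,c4): row 6 has {1,2,3}; column 4 has {5,6}, so it must be 4.
(r1,c4): row 1 has {2,3,4,6}; column 4 has {4,5,6}, so it must be 1.
(r3,c2): row 3 has {1,4,5,6}; column 2 has {2}, so it must be 3.
(r3,c5): row 3 has {1,3,4,5,6}; column 5 has {1,3,4}, so it must be 2.
(r4,c2): row 4 has {2,4,5,6}; column 2 has {2,3}, so it must be 1.
(r4,c4): row 4 has {1,2,4,5,6}; column 4 has {1,4,5,6}, so it must be 3.
(r5,c4): row 5 has {1,3,5}; column 4 has {1,3,4,5,6}, so it must be 2.
(r5,c5): row 5 has {1,2,3,5}; column 5 has {1,2,3,4}, so it must be 6.
(r6,c5): row 6 has {1,2,3,4}; column 5 has {1,2,3,4,6}, so it must be 5.
(r1,c2): row 1 has {1,2,3,4,6}; column 2 has {1,2,3}, so it must be 5.
(r5,c2): row 5 has {1,2,3,5,6}; column 2 has {1,2,3,5}, so it must be 4.

5 4 3 2 6 1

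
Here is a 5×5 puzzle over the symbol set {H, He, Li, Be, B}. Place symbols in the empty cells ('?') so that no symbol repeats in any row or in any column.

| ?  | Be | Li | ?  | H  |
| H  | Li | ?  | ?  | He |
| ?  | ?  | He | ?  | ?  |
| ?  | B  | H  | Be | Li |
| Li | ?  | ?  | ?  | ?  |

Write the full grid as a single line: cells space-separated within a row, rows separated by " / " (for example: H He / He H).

B Be Li He H / H Li Be B He / Be H He Li B / He B H Be Li / Li He B H Be

(r2,c4) = B
(r3,c2) = H
(r3,c4) = Li
(r4,c1) = He
(r5,c2) = He
(r5,c4) = H
(r1,c1) = B
(r1,c4) = He
(r2,c3) = Be
(r3,c1) = Be
(r3,c5) = B
(r5,c3) = B
(r5,c5) = Be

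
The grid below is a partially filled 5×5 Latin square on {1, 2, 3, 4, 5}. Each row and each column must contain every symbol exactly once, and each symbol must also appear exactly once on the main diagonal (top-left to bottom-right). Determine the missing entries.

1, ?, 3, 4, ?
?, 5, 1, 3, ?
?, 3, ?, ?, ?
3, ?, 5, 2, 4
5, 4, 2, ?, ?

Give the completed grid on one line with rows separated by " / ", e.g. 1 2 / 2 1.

Cell (r1,c2): row 1 has {1,3,4}; column 2 has {3,4,5} → 2.
Cell (r1,c5): row 1 has {1,2,3,4}; column 5 has {4} → 5.
Cell (r2,c5): row 2 has {1,3,5}; column 5 has {4,5} → 2.
Cell (r3,c3): row 3 has {3}; column 3 has {1,2,3,5}; the diagonal has {1,2,5} → 4.
Cell (r3,c5): row 3 has {3,4}; column 5 has {2,4,5} → 1.
Cell (r4,c2): row 4 has {2,3,4,5}; column 2 has {2,3,4,5} → 1.
Cell (r5,c4): row 5 has {2,4,5}; column 4 has {2,3,4} → 1.
Cell (r5,c5): row 5 has {1,2,4,5}; column 5 has {1,2,4,5}; the diagonal has {1,2,4,5} → 3.
Cell (r2,c1): row 2 has {1,2,3,5}; column 1 has {1,3,5} → 4.
Cell (r3,c1): row 3 has {1,3,4}; column 1 has {1,3,4,5} → 2.
Cell (r3,c4): row 3 has {1,2,3,4}; column 4 has {1,2,3,4} → 5.

1 2 3 4 5 / 4 5 1 3 2 / 2 3 4 5 1 / 3 1 5 2 4 / 5 4 2 1 3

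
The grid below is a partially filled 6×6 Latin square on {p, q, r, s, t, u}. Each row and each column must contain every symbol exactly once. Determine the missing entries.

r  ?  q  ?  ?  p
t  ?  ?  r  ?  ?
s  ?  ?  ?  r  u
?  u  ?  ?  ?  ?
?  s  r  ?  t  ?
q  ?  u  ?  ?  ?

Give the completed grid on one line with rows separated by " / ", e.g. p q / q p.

(r1,c2) = t
(r4,c1) = p
(r5,c1) = u
(r5,c6) = q
(r2,c6) = s
(r5,c4) = p
(r2,c3) = p
(r3,c3) = t
(r3,c4) = q
(r4,c3) = s
(r4,c4) = t
(r4,c5) = q
(r4,c6) = r
(r6,c4) = s
(r6,c5) = p
(r6,c6) = t
(r1,c4) = u
(r1,c5) = s
(r2,c2) = q
(r2,c5) = u
(r3,c2) = p
(r6,c2) = r

r t q u s p / t q p r u s / s p t q r u / p u s t q r / u s r p t q / q r u s p t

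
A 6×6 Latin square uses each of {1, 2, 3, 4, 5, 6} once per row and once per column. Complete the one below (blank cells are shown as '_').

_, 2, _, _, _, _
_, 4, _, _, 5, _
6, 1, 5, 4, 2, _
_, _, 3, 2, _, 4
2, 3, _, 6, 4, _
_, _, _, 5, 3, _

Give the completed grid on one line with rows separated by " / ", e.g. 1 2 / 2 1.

(r3,c6) = 3
(r5,c3) = 1
(r5,c6) = 5
(r6,c2) = 6
(r4,c2) = 5
(r4,c1) = 1
(r4,c5) = 6
(r6,c1) = 4
(r6,c3) = 2
(r6,c6) = 1
(r1,c5) = 1
(r1,c6) = 6
(r2,c1) = 3
(r2,c3) = 6
(r2,c4) = 1
(r2,c6) = 2
(r1,c1) = 5
(r1,c3) = 4
(r1,c4) = 3

5 2 4 3 1 6 / 3 4 6 1 5 2 / 6 1 5 4 2 3 / 1 5 3 2 6 4 / 2 3 1 6 4 5 / 4 6 2 5 3 1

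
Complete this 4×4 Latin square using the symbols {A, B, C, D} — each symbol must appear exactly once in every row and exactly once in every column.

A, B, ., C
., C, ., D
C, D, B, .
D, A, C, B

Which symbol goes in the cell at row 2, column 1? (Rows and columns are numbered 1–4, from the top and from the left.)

B

(r1,c3): row 1 has {A,B,C}; column 3 has {B,C}, so it must be D.
(r2,c1): row 2 has {C,D}; column 1 has {A,C,D}, so it must be B.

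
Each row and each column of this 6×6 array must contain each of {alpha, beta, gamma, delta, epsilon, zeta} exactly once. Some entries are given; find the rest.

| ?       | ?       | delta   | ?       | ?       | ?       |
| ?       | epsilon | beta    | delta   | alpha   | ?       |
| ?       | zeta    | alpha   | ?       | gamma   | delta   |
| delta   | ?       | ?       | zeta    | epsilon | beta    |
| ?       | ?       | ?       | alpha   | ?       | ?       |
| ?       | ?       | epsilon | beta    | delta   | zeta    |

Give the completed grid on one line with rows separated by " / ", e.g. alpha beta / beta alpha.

epsilon beta delta gamma zeta alpha / zeta epsilon beta delta alpha gamma / beta zeta alpha epsilon gamma delta / delta alpha gamma zeta epsilon beta / gamma delta zeta alpha beta epsilon / alpha gamma epsilon beta delta zeta

(r2,c6): row 2 has {alpha,beta,delta,epsilon}; column 6 has {beta,delta,zeta}, so it must be gamma.
(r3,c4): row 3 has {alpha,gamma,delta,zeta}; column 4 has {alpha,beta,delta,zeta}, so it must be epsilon.
(r4,c3): row 4 has {beta,delta,epsilon,zeta}; column 3 has {alpha,beta,delta,epsilon}, so it must be gamma.
(r5,c3): row 5 has {alpha}; column 3 has {alpha,beta,gamma,delta,epsilon}, so it must be zeta.
(r5,c5): row 5 has {alpha,zeta}; column 5 has {alpha,gamma,delta,epsilon}, so it must be beta.
(r5,c6): row 5 has {alpha,beta,zeta}; column 6 has {beta,gamma,delta,zeta}, so it must be epsilon.
(r1,c4): row 1 has {delta}; column 4 has {alpha,beta,delta,epsilon,zeta}, so it must be gamma.
(r1,c5): row 1 has {gamma,delta}; column 5 has {alpha,beta,gamma,delta,epsilon}, so it must be zeta.
(r1,c6): row 1 has {gamma,delta,zeta}; column 6 has {beta,gamma,delta,epsilon,zeta}, so it must be alpha.
(r2,c1): row 2 has {alpha,beta,gamma,delta,epsilon}; column 1 has {delta}, so it must be zeta.
(r3,c1): row 3 has {alpha,gamma,delta,epsilon,zeta}; column 1 has {delta,zeta}, so it must be beta.
(r4,c2): row 4 has {beta,gamma,delta,epsilon,zeta}; column 2 has {epsilon,zeta}, so it must be alpha.
(r5,c1): row 5 has {alpha,beta,epsilon,zeta}; column 1 has {beta,delta,zeta}, so it must be gamma.
(r5,c2): row 5 has {alpha,beta,gamma,epsilon,zeta}; column 2 has {alpha,epsilon,zeta}, so it must be delta.
(r6,c1): row 6 has {beta,delta,epsilon,zeta}; column 1 has {beta,gamma,delta,zeta}, so it must be alpha.
(r6,c2): row 6 has {alpha,beta,delta,epsilon,zeta}; column 2 has {alpha,delta,epsilon,zeta}, so it must be gamma.
(r1,c1): row 1 has {alpha,gamma,delta,zeta}; column 1 has {alpha,beta,gamma,delta,zeta}, so it must be epsilon.
(r1,c2): row 1 has {alpha,gamma,delta,epsilon,zeta}; column 2 has {alpha,gamma,delta,epsilon,zeta}, so it must be beta.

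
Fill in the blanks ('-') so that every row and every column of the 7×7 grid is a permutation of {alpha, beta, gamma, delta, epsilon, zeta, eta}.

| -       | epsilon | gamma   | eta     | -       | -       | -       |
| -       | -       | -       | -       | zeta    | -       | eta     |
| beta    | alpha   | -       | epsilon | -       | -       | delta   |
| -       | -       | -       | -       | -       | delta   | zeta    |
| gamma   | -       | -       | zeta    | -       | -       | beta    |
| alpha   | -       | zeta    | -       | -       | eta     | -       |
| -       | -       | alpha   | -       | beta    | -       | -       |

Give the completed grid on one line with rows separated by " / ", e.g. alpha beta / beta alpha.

(r1,c7): row 1 has {gamma,epsilon,eta}; column 7 has {beta,delta,zeta,eta}, so it must be alpha.
(r3,c3): row 3 has {alpha,beta,delta,epsilon}; column 3 has {alpha,gamma,zeta}, so it must be eta.
(r3,c5): row 3 has {alpha,beta,delta,epsilon,eta}; column 5 has {beta,zeta}, so it must be gamma.
(r3,c6): row 3 has {alpha,beta,gamma,delta,epsilon,eta}; column 6 has {delta,eta}, so it must be zeta.
(r1,c5): row 1 has {alpha,gamma,epsilon,eta}; column 5 has {beta,gamma,zeta}, so it must be delta.
(r1,c6): row 1 has {alpha,gamma,delta,epsilon,eta}; column 6 has {delta,zeta,eta}, so it must be beta.
(r6,c5): row 6 has {alpha,zeta,eta}; column 5 has {beta,gamma,delta,zeta}, so it must be epsilon.
(r6,c7): row 6 has {alpha,epsilon,zeta,eta}; column 7 has {alpha,beta,delta,zeta,eta}, so it must be gamma.
(r7,c7): row 7 has {alpha,beta}; column 7 has {alpha,beta,gamma,delta,zeta,eta}, so it must be epsilon.
(r1,c1): row 1 has {alpha,beta,gamma,delta,epsilon,eta}; column 1 has {alpha,beta,gamma}, so it must be zeta.
(r7,c6): row 7 has {alpha,beta,epsilon}; column 6 has {beta,delta,zeta,eta}, so it must be gamma.
(r7,c4): row 7 has {alpha,beta,gamma,epsilon}; column 4 has {epsilon,zeta,eta}, so it must be delta.
(r6,c4): row 6 has {alpha,gamma,epsilon,zeta,eta}; column 4 has {delta,epsilon,zeta,eta}, so it must be beta.
(r7,c1): row 7 has {alpha,beta,gamma,delta,epsilon}; column 1 has {alpha,beta,gamma,zeta}, so it must be eta.
(r7,c2): row 7 has {alpha,beta,gamma,delta,epsilon,eta}; column 2 has {alpha,epsilon}, so it must be zeta.
(r4,c1): row 4 has {delta,zeta}; column 1 has {alpha,beta,gamma,zeta,eta}, so it must be epsilon.
(r4,c3): row 4 has {delta,epsilon,zeta}; column 3 has {alpha,gamma,zeta,eta}, so it must be beta.
(r6,c2): row 6 has {alpha,beta,gamma,epsilon,zeta,eta}; column 2 has {alpha,epsilon,zeta}, so it must be delta.
(r2,c1): row 2 has {zeta,eta}; column 1 has {alpha,beta,gamma,epsilon,zeta,eta}, so it must be delta.
(r2,c3): row 2 has {delta,zeta,eta}; column 3 has {alpha,beta,gamma,zeta,eta}, so it must be epsilon.
(r2,c6): row 2 has {delta,epsilon,zeta,eta}; column 6 has {beta,gamma,delta,zeta,eta}, so it must be alpha.
(r5,c2): row 5 has {beta,gamma,zeta}; column 2 has {alpha,delta,epsilon,zeta}, so it must be eta.
(r5,c3): row 5 has {beta,gamma,zeta,eta}; column 3 has {alpha,beta,gamma,epsilon,zeta,eta}, so it must be delta.
(r5,c5): row 5 has {beta,gamma,delta,zeta,eta}; column 5 has {beta,gamma,delta,epsilon,zeta}, so it must be alpha.
(r5,c6): row 5 has {alpha,beta,gamma,delta,zeta,eta}; column 6 has {alpha,beta,gamma,delta,zeta,eta}, so it must be epsilon.
(r2,c4): row 2 has {alpha,delta,epsilon,zeta,eta}; column 4 has {beta,delta,epsilon,zeta,eta}, so it must be gamma.
(r4,c2): row 4 has {beta,delta,epsilon,zeta}; column 2 has {alpha,delta,epsilon,zeta,eta}, so it must be gamma.
(r4,c4): row 4 has {beta,gamma,delta,epsilon,zeta}; column 4 has {beta,gamma,delta,epsilon,zeta,eta}, so it must be alpha.
(r4,c5): row 4 has {alpha,beta,gamma,delta,epsilon,zeta}; column 5 has {alpha,beta,gamma,delta,epsilon,zeta}, so it must be eta.
(r2,c2): row 2 has {alpha,gamma,delta,epsilon,zeta,eta}; column 2 has {alpha,gamma,delta,epsilon,zeta,eta}, so it must be beta.

zeta epsilon gamma eta delta beta alpha / delta beta epsilon gamma zeta alpha eta / beta alpha eta epsilon gamma zeta delta / epsilon gamma beta alpha eta delta zeta / gamma eta delta zeta alpha epsilon beta / alpha delta zeta beta epsilon eta gamma / eta zeta alpha delta beta gamma epsilon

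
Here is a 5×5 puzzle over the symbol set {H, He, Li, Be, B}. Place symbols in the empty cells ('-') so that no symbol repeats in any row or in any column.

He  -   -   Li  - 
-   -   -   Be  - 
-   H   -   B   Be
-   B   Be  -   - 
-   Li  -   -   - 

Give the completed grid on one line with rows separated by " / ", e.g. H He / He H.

He Be H Li B / B He Li Be H / Li H He B Be / H B Be He Li / Be Li B H He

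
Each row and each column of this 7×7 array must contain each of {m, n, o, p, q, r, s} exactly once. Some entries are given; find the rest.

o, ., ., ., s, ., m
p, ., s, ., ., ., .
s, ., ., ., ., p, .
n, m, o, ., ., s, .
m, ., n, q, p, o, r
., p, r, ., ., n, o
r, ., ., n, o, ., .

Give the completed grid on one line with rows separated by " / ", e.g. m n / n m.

(r5,c2) = s
(r6,c1) = q
(r6,c5) = m
(r7,c2) = q
(r7,c6) = m
(r6,c4) = s
(r7,c3) = p
(r7,c7) = s
(r1,c3) = q
(r1,c6) = r
(r2,c6) = q
(r2,c7) = n
(r3,c3) = m
(r3,c7) = q
(r4,c7) = p
(r1,c2) = n
(r1,c4) = p
(r2,c5) = r
(r3,c5) = n
(r4,c4) = r
(r4,c5) = q
(r2,c2) = o
(r2,c4) = m
(r3,c2) = r
(r3,c4) = o

o n q p s r m / p o s m r q n / s r m o n p q / n m o r q s p / m s n q p o r / q p r s m n o / r q p n o m s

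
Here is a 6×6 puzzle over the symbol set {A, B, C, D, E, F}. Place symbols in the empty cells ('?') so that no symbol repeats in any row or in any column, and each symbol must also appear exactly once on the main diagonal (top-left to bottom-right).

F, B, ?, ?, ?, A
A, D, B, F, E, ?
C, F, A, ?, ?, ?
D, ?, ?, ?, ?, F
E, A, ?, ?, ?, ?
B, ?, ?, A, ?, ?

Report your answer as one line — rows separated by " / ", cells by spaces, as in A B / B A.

F B E C D A / A D B F E C / C F A E B D / D E C B A F / E A F D C B / B C D A F E

(r2,c6) = C
(r6,c6) = E
(r6,c2) = C
(r4,c2) = E
(r4,c3) = C
(r4,c4) = B
(r4,c5) = A
(r5,c5) = C
(r1,c5) = D
(r3,c5) = B
(r3,c6) = D
(r5,c4) = D
(r5,c6) = B
(r6,c5) = F
(r1,c3) = E
(r1,c4) = C
(r3,c4) = E
(r5,c3) = F
(r6,c3) = D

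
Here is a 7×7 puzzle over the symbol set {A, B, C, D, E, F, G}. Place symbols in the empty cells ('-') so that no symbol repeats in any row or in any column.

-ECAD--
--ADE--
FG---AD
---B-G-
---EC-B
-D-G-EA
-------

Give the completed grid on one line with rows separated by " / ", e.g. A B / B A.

B E C A D F G / G B A D E C F / F G E C B A D / D C F B A G E / A F G E C D B / C D B G F E A / E A D F G B C

(r3,c4) = C
(r3,c5) = B
(r6,c5) = F
(r7,c4) = F
(r3,c3) = E
(r4,c5) = A
(r6,c3) = B
(r7,c5) = G
(r6,c1) = C
(r7,c3) = D
(r4,c3) = F
(r5,c3) = G
(r4,c2) = C
(r4,c7) = E
(r7,c7) = C
(r4,c1) = D
(r5,c1) = A
(r5,c2) = F
(r5,c6) = D
(r7,c6) = B
(r1,c6) = F
(r1,c7) = G
(r2,c2) = B
(r2,c6) = C
(r2,c7) = F
(r7,c1) = E
(r7,c2) = A
(r1,c1) = B
(r2,c1) = G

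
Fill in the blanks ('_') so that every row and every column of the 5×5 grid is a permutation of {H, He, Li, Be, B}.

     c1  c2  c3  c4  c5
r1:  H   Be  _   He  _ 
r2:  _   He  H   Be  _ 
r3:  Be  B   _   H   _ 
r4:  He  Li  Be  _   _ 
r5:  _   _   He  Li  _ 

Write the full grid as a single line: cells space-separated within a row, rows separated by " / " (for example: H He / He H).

H Be B He Li / Li He H Be B / Be B Li H He / He Li Be B H / B H He Li Be

(r3,c3) = Li
(r3,c5) = He
(r4,c4) = B
(r4,c5) = H
(r5,c1) = B
(r5,c2) = H
(r5,c5) = Be
(r1,c3) = B
(r1,c5) = Li
(r2,c1) = Li
(r2,c5) = B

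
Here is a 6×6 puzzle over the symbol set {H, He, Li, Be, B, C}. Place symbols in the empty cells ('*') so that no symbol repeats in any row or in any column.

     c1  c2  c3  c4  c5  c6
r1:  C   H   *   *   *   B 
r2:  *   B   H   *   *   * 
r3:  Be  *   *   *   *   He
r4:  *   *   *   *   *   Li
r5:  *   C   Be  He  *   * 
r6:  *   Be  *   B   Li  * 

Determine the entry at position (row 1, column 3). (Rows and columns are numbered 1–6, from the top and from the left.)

Li

(r3,c2) = Li
(r4,c2) = He
(r5,c6) = H
(r6,c6) = C
(r2,c6) = Be
(r5,c5) = B
(r6,c3) = He
(r1,c3) = Li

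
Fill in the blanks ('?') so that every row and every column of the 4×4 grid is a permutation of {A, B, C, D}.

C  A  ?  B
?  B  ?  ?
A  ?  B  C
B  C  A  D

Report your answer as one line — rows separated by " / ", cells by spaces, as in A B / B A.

C A D B / D B C A / A D B C / B C A D

row 1 has {A,B,C}; column 3 has {A,B} — only D is left for (r1,c3).
row 2 has {B}; column 1 has {A,B,C} — only D is left for (r2,c1).
row 2 has {B,D}; column 3 has {A,B,D} — only C is left for (r2,c3).
row 2 has {B,C,D}; column 4 has {B,C,D} — only A is left for (r2,c4).
row 3 has {A,B,C}; column 2 has {A,B,C} — only D is left for (r3,c2).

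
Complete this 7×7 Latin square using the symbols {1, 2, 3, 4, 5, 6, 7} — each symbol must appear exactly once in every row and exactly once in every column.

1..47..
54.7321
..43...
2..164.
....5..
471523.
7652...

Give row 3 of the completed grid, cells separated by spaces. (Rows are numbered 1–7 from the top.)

(r2,c3) = 6
(r3,c1) = 6
(r3,c5) = 1
(r5,c1) = 3
(r5,c4) = 6
(r6,c7) = 6
(r7,c5) = 4
(r7,c6) = 1
(r7,c7) = 3
(r5,c6) = 7
(r3,c6) = 5
(r5,c3) = 2
(r5,c7) = 4
(r1,c3) = 3
(r1,c6) = 6
(r3,c2) = 2
(r3,c7) = 7

6 2 4 3 1 5 7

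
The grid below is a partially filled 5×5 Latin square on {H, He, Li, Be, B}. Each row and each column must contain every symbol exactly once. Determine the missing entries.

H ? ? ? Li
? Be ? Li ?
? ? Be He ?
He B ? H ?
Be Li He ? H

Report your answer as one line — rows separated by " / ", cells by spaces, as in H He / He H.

H He B Be Li / B Be H Li He / Li H Be He B / He B Li H Be / Be Li He B H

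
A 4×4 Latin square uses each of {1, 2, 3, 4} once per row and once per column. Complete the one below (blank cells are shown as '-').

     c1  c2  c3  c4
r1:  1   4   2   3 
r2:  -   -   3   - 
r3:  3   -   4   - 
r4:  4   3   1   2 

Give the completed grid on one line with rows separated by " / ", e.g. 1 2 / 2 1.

(r2,c1): row 2 has {3}; column 1 has {1,3,4}, so it must be 2.
(r2,c2): row 2 has {2,3}; column 2 has {3,4}, so it must be 1.
(r2,c4): row 2 has {1,2,3}; column 4 has {2,3}, so it must be 4.
(r3,c2): row 3 has {3,4}; column 2 has {1,3,4}, so it must be 2.
(r3,c4): row 3 has {2,3,4}; column 4 has {2,3,4}, so it must be 1.

1 4 2 3 / 2 1 3 4 / 3 2 4 1 / 4 3 1 2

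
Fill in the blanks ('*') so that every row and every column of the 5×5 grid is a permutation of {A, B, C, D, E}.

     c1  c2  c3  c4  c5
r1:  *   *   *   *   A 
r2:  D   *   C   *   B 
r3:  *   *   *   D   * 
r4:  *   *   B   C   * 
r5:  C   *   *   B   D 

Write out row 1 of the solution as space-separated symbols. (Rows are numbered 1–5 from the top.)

B C D E A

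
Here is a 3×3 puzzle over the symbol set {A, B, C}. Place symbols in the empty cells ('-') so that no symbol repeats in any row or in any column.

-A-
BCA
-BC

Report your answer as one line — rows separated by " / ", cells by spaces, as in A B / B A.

C A B / B C A / A B C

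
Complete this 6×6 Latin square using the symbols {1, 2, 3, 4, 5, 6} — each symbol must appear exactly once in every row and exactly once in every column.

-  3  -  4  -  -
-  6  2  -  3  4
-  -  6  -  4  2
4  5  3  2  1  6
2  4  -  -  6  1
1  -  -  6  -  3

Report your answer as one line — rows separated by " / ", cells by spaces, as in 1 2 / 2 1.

6 3 1 4 2 5 / 5 6 2 1 3 4 / 3 1 6 5 4 2 / 4 5 3 2 1 6 / 2 4 5 3 6 1 / 1 2 4 6 5 3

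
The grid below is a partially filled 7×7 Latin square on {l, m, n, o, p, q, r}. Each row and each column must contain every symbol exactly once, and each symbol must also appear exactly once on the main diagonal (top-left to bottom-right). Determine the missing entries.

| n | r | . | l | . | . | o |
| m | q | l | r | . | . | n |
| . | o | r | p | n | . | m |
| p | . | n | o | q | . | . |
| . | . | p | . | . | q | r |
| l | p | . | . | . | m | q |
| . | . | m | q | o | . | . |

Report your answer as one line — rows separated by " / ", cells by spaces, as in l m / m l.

n r q l m p o / m q l r p o n / q o r p n l m / p m n o q r l / o n p m l q r / l p o n r m q / r l m q o n p

row 1 has {l,n,o,r}; column 3 has {l,m,n,p,r} — only q is left for (r1,c3).
row 1 has {l,n,o,q,r}; column 6 has {m,q} — only p is left for (r1,c6).
row 2 has {l,m,n,q,r}; column 5 has {n,o,q} — only p is left for (r2,c5).
row 2 has {l,m,n,p,q,r}; column 6 has {m,p,q} — only o is left for (r2,c6).
row 3 has {m,n,o,p,r}; column 1 has {l,m,n,p} — only q is left for (r3,c1).
row 3 has {m,n,o,p,q,r}; column 6 has {m,o,p,q} — only l is left for (r3,c6).
row 4 has {n,o,p,q}; column 6 has {l,m,o,p,q} — only r is left for (r4,c6).
row 4 has {n,o,p,q,r}; column 7 has {m,n,o,q,r} — only l is left for (r4,c7).
row 5 has {p,q,r}; column 1 has {l,m,n,p,q} — only o is left for (r5,c1).
row 5 has {o,p,q,r}; column 5 has {n,o,p,q}; the diagonal has {m,n,o,q,r} — only l is left for (r5,c5).
row 6 has {l,m,p,q}; column 3 has {l,m,n,p,q,r} — only o is left for (r6,c3).
row 6 has {l,m,o,p,q}; column 4 has {l,o,p,q,r} — only n is left for (r6,c4).
row 6 has {l,m,n,o,p,q}; column 5 has {l,n,o,p,q} — only r is left for (r6,c5).
row 7 has {m,o,q}; column 1 has {l,m,n,o,p,q} — only r is left for (r7,c1).
row 7 has {m,o,q,r}; column 6 has {l,m,o,p,q,r} — only n is left for (r7,c6).
row 7 has {m,n,o,q,r}; column 7 has {l,m,n,o,q,r}; the diagonal has {l,m,n,o,q,r} — only p is left for (r7,c7).
row 1 has {l,n,o,p,q,r}; column 5 has {l,n,o,p,q,r} — only m is left for (r1,c5).
row 4 has {l,n,o,p,q,r}; column 2 has {o,p,q,r} — only m is left for (r4,c2).
row 5 has {l,o,p,q,r}; column 2 has {m,o,p,q,r} — only n is left for (r5,c2).
row 5 has {l,n,o,p,q,r}; column 4 has {l,n,o,p,q,r} — only m is left for (r5,c4).
row 7 has {m,n,o,p,q,r}; column 2 has {m,n,o,p,q,r} — only l is left for (r7,c2).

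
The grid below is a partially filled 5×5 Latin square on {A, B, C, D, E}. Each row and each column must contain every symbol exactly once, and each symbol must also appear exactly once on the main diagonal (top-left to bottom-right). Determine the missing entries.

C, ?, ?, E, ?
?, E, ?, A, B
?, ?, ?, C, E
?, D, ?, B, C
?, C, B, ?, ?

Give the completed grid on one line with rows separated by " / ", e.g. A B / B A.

C B A E D / D E C A B / B A D C E / A D E B C / E C B D A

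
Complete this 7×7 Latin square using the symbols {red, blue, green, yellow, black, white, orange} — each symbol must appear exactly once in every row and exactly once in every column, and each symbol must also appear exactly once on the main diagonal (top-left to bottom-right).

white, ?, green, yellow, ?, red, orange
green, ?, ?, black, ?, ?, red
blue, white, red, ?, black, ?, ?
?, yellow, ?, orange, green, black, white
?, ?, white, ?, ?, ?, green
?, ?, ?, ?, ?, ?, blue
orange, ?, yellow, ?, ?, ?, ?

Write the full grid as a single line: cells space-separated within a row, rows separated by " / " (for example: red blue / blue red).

white black green yellow blue red orange / green blue orange black white yellow red / blue white red green black orange yellow / red yellow blue orange green black white / black orange white red yellow blue green / yellow red black white orange green blue / orange green yellow blue red white black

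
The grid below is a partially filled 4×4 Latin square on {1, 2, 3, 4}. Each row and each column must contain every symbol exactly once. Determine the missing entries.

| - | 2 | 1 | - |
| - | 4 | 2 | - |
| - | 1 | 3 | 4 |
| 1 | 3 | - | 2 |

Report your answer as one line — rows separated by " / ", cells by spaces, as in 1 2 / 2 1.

4 2 1 3 / 3 4 2 1 / 2 1 3 4 / 1 3 4 2

Cell (r1,c4): row 1 has {1,2}; column 4 has {2,4} → 3.
Cell (r2,c1): row 2 has {2,4}; column 1 has {1} → 3.
Cell (r2,c4): row 2 has {2,3,4}; column 4 has {2,3,4} → 1.
Cell (r3,c1): row 3 has {1,3,4}; column 1 has {1,3} → 2.
Cell (r4,c3): row 4 has {1,2,3}; column 3 has {1,2,3} → 4.
Cell (r1,c1): row 1 has {1,2,3}; column 1 has {1,2,3} → 4.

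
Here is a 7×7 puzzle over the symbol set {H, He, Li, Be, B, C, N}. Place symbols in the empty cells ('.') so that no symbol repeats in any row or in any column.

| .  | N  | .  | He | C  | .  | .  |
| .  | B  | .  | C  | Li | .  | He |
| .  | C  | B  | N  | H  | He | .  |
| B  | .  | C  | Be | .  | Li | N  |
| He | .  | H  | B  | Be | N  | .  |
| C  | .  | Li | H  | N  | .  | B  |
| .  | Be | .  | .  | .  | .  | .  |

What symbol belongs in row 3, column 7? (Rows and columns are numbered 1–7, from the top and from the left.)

Be

(r1,c3) = Be
(r2,c3) = N
(r4,c5) = He
(r5,c2) = Li
(r5,c7) = C
(r6,c2) = He
(r6,c6) = Be
(r7,c3) = He
(r7,c4) = Li
(r7,c5) = B
(r7,c7) = H
(r1,c7) = Li
(r2,c6) = H
(r3,c7) = Be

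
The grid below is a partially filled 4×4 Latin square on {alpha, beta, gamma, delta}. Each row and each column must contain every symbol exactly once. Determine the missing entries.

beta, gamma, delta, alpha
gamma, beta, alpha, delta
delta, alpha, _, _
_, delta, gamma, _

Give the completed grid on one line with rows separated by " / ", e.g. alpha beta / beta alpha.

(r3,c3) = beta
(r3,c4) = gamma
(r4,c1) = alpha
(r4,c4) = beta

beta gamma delta alpha / gamma beta alpha delta / delta alpha beta gamma / alpha delta gamma beta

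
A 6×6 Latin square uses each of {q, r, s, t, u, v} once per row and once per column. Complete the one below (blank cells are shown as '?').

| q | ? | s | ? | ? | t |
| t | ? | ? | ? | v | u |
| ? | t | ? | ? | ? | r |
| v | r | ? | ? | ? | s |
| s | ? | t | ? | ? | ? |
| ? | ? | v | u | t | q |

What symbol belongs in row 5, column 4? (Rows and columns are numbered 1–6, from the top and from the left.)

q

(r3,c1): row 3 has {r,t}; column 1 has {q,s,t,v}, so it must be u.
(r3,c3): row 3 has {r,t,u}; column 3 has {s,t,v}, so it must be q.
(r3,c5): row 3 has {q,r,t,u}; column 5 has {t,v}, so it must be s.
(r4,c3): row 4 has {r,s,v}; column 3 has {q,s,t,v}, so it must be u.
(r4,c5): row 4 has {r,s,u,v}; column 5 has {s,t,v}, so it must be q.
(r5,c6): row 5 has {s,t}; column 6 has {q,r,s,t,u}, so it must be v.
(r6,c1): row 6 has {q,t,u,v}; column 1 has {q,s,t,u,v}, so it must be r.
(r6,c2): row 6 has {q,r,t,u,v}; column 2 has {r,t}, so it must be s.
(r2,c2): row 2 has {t,u,v}; column 2 has {r,s,t}, so it must be q.
(r2,c3): row 2 has {q,t,u,v}; column 3 has {q,s,t,u,v}, so it must be r.
(r2,c4): row 2 has {q,r,t,u,v}; column 4 has {u}, so it must be s.
(r3,c4): row 3 has {q,r,s,t,u}; column 4 has {s,u}, so it must be v.
(r4,c4): row 4 has {q,r,s,u,v}; column 4 has {s,u,v}, so it must be t.
(r5,c2): row 5 has {s,t,v}; column 2 has {q,r,s,t}, so it must be u.
(r5,c5): row 5 has {s,t,u,v}; column 5 has {q,s,t,v}, so it must be r.
(r1,c2): row 1 has {q,s,t}; column 2 has {q,r,s,t,u}, so it must be v.
(r1,c4): row 1 has {q,s,t,v}; column 4 has {s,t,u,v}, so it must be r.
(r1,c5): row 1 has {q,r,s,t,v}; column 5 has {q,r,s,t,v}, so it must be u.
(r5,c4): row 5 has {r,s,t,u,v}; column 4 has {r,s,t,u,v}, so it must be q.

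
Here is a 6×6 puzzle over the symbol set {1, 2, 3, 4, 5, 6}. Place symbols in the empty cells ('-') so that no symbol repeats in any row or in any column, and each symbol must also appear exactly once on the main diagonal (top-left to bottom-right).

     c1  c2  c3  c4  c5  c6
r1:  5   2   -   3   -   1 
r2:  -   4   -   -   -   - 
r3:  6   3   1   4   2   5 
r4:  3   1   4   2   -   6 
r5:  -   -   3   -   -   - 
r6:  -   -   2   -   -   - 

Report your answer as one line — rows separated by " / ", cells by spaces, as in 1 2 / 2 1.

5 2 6 3 4 1 / 1 4 5 6 3 2 / 6 3 1 4 2 5 / 3 1 4 2 5 6 / 2 5 3 1 6 4 / 4 6 2 5 1 3

(r1,c3) = 6
(r1,c5) = 4
(r2,c3) = 5
(r4,c5) = 5
(r5,c5) = 6
(r6,c6) = 3
(r2,c6) = 2
(r5,c2) = 5
(r5,c4) = 1
(r5,c6) = 4
(r6,c2) = 6
(r6,c4) = 5
(r6,c5) = 1
(r2,c1) = 1
(r2,c4) = 6
(r2,c5) = 3
(r5,c1) = 2
(r6,c1) = 4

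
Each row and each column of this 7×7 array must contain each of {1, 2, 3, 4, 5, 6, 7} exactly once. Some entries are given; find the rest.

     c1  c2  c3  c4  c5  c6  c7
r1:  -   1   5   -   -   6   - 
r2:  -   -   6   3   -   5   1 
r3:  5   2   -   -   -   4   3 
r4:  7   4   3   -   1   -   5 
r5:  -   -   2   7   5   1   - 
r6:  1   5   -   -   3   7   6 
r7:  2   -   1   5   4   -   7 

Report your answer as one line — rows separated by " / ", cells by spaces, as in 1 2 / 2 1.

3 1 5 4 7 6 2 / 4 7 6 3 2 5 1 / 5 2 7 1 6 4 3 / 7 4 3 6 1 2 5 / 6 3 2 7 5 1 4 / 1 5 4 2 3 7 6 / 2 6 1 5 4 3 7

Cell (r2,c1): row 2 has {1,3,5,6}; column 1 has {1,2,5,7} → 4.
Cell (r2,c2): row 2 has {1,3,4,5,6}; column 2 has {1,2,4,5} → 7.
Cell (r2,c5): row 2 has {1,3,4,5,6,7}; column 5 has {1,3,4,5} → 2.
Cell (r3,c3): row 3 has {2,3,4,5}; column 3 has {1,2,3,5,6} → 7.
Cell (r3,c5): row 3 has {2,3,4,5,7}; column 5 has {1,2,3,4,5} → 6.
Cell (r4,c6): row 4 has {1,3,4,5,7}; column 6 has {1,4,5,6,7} → 2.
Cell (r5,c7): row 5 has {1,2,5,7}; column 7 has {1,3,5,6,7} → 4.
Cell (r6,c3): row 6 has {1,3,5,6,7}; column 3 has {1,2,3,5,6,7} → 4.
Cell (r6,c4): row 6 has {1,3,4,5,6,7}; column 4 has {3,5,7} → 2.
Cell (r7,c6): row 7 has {1,2,4,5,7}; column 6 has {1,2,4,5,6,7} → 3.
Cell (r1,c1): row 1 has {1,5,6}; column 1 has {1,2,4,5,7} → 3.
Cell (r1,c4): row 1 has {1,3,5,6}; column 4 has {2,3,5,7} → 4.
Cell (r1,c5): row 1 has {1,3,4,5,6}; column 5 has {1,2,3,4,5,6} → 7.
Cell (r1,c7): row 1 has {1,3,4,5,6,7}; column 7 has {1,3,4,5,6,7} → 2.
Cell (r3,c4): row 3 has {2,3,4,5,6,7}; column 4 has {2,3,4,5,7} → 1.
Cell (r4,c4): row 4 has {1,2,3,4,5,7}; column 4 has {1,2,3,4,5,7} → 6.
Cell (r5,c1): row 5 has {1,2,4,5,7}; column 1 has {1,2,3,4,5,7} → 6.
Cell (r5,c2): row 5 has {1,2,4,5,6,7}; column 2 has {1,2,4,5,7} → 3.
Cell (r7,c2): row 7 has {1,2,3,4,5,7}; column 2 has {1,2,3,4,5,7} → 6.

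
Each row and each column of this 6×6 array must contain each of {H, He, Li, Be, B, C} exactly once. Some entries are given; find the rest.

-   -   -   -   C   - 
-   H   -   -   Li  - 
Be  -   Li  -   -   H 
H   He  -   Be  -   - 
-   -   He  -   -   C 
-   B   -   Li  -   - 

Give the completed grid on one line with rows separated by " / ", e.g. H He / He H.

Li Be H He C B / He H B C Li Be / Be C Li B He H / H He C Be B Li / B Li He H Be C / C B Be Li H He

(r3,c2) = C
(r4,c5) = B
(r4,c6) = Li
(r3,c5) = He
(r4,c3) = C
(r3,c4) = B
(r5,c4) = H
(r5,c5) = Be
(r6,c5) = H
(r1,c4) = He
(r2,c4) = C
(r5,c2) = Li
(r6,c3) = Be
(r6,c6) = He
(r1,c2) = Be
(r1,c6) = B
(r2,c3) = B
(r2,c6) = Be
(r5,c1) = B
(r6,c1) = C
(r1,c1) = Li
(r1,c3) = H
(r2,c1) = He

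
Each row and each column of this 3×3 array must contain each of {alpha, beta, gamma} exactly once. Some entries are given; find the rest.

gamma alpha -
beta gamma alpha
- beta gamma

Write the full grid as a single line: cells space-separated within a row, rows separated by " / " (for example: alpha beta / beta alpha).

gamma alpha beta / beta gamma alpha / alpha beta gamma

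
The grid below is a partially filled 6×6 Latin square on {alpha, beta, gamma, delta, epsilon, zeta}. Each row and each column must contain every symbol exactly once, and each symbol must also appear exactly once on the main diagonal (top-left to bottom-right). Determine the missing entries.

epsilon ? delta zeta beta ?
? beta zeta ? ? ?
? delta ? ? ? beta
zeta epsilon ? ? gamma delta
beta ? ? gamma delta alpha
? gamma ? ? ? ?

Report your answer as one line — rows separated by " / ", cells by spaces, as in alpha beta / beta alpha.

epsilon alpha delta zeta beta gamma / gamma beta zeta delta alpha epsilon / alpha delta gamma epsilon zeta beta / zeta epsilon beta alpha gamma delta / beta zeta epsilon gamma delta alpha / delta gamma alpha beta epsilon zeta

Cell (r1,c2): row 1 has {beta,delta,epsilon,zeta}; column 2 has {beta,gamma,delta,epsilon} → alpha.
Cell (r1,c6): row 1 has {alpha,beta,delta,epsilon,zeta}; column 6 has {alpha,beta,delta} → gamma.
Cell (r2,c6): row 2 has {beta,zeta}; column 6 has {alpha,beta,gamma,delta} → epsilon.
Cell (r4,c4): row 4 has {gamma,delta,epsilon,zeta}; column 4 has {gamma,zeta}; the diagonal has {beta,delta,epsilon} → alpha.
Cell (r5,c2): row 5 has {alpha,beta,gamma,delta}; column 2 has {alpha,beta,gamma,delta,epsilon} → zeta.
Cell (r5,c3): row 5 has {alpha,beta,gamma,delta,zeta}; column 3 has {delta,zeta} → epsilon.
Cell (r6,c6): row 6 has {gamma}; column 6 has {alpha,beta,gamma,delta,epsilon}; the diagonal has {alpha,beta,delta,epsilon} → zeta.
Cell (r2,c4): row 2 has {beta,epsilon,zeta}; column 4 has {alpha,gamma,zeta} → delta.
Cell (r2,c5): row 2 has {beta,delta,epsilon,zeta}; column 5 has {beta,gamma,delta} → alpha.
Cell (r3,c3): row 3 has {beta,delta}; column 3 has {delta,epsilon,zeta}; the diagonal has {alpha,beta,delta,epsilon,zeta} → gamma.
Cell (r3,c4): row 3 has {beta,gamma,delta}; column 4 has {alpha,gamma,delta,zeta} → epsilon.
Cell (r3,c5): row 3 has {beta,gamma,delta,epsilon}; column 5 has {alpha,beta,gamma,delta} → zeta.
Cell (r4,c3): row 4 has {alpha,gamma,delta,epsilon,zeta}; column 3 has {gamma,delta,epsilon,zeta} → beta.
Cell (r6,c3): row 6 has {gamma,zeta}; column 3 has {beta,gamma,delta,epsilon,zeta} → alpha.
Cell (r6,c4): row 6 has {alpha,gamma,zeta}; column 4 has {alpha,gamma,delta,epsilon,zeta} → beta.
Cell (r6,c5): row 6 has {alpha,beta,gamma,zeta}; column 5 has {alpha,beta,gamma,delta,zeta} → epsilon.
Cell (r2,c1): row 2 has {alpha,beta,delta,epsilon,zeta}; column 1 has {beta,epsilon,zeta} → gamma.
Cell (r3,c1): row 3 has {beta,gamma,delta,epsilon,zeta}; column 1 has {beta,gamma,epsilon,zeta} → alpha.
Cell (r6,c1): row 6 has {alpha,beta,gamma,epsilon,zeta}; column 1 has {alpha,beta,gamma,epsilon,zeta} → delta.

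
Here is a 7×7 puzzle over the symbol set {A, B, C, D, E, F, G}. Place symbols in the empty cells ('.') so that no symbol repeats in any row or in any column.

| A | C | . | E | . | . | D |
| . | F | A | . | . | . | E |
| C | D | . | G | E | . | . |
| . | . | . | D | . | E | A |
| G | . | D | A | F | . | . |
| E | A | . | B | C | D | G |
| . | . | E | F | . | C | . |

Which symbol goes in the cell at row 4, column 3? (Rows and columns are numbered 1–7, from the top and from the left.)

C

(r2,c4) = C
(r5,c6) = B
(r5,c7) = C
(r6,c3) = F
(r7,c7) = B
(r2,c6) = G
(r3,c3) = B
(r3,c7) = F
(r5,c2) = E
(r7,c1) = D
(r7,c2) = G
(r7,c5) = A
(r1,c3) = G
(r1,c5) = B
(r1,c6) = F
(r2,c1) = B
(r2,c5) = D
(r3,c6) = A
(r4,c1) = F
(r4,c2) = B
(r4,c3) = C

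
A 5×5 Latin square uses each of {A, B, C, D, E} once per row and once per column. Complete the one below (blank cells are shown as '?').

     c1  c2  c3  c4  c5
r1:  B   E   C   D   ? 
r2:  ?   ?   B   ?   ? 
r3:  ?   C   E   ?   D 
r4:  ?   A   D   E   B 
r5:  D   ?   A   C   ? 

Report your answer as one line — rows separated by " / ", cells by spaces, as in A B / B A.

(r1,c5): row 1 has {B,C,D,E}; column 5 has {B,D}, so it must be A.
(r2,c2): row 2 has {B}; column 2 has {A,C,E}, so it must be D.
(r2,c4): row 2 has {B,D}; column 4 has {C,D,E}, so it must be A.
(r3,c1): row 3 has {C,D,E}; column 1 has {B,D}, so it must be A.
(r3,c4): row 3 has {A,C,D,E}; column 4 has {A,C,D,E}, so it must be B.
(r4,c1): row 4 has {A,B,D,E}; column 1 has {A,B,D}, so it must be C.
(r5,c2): row 5 has {A,C,D}; column 2 has {A,C,D,E}, so it must be B.
(r5,c5): row 5 has {A,B,C,D}; column 5 has {A,B,D}, so it must be E.
(r2,c1): row 2 has {A,B,D}; column 1 has {A,B,C,D}, so it must be E.
(r2,c5): row 2 has {A,B,D,E}; column 5 has {A,B,D,E}, so it must be C.

B E C D A / E D B A C / A C E B D / C A D E B / D B A C E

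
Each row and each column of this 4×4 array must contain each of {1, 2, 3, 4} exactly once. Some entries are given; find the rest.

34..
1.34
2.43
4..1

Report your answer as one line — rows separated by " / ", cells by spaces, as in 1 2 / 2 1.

row 1 has {3,4}; column 4 has {1,3,4} — only 2 is left for (r1,c4).
row 2 has {1,3,4}; column 2 has {4} — only 2 is left for (r2,c2).
row 3 has {2,3,4}; column 2 has {2,4} — only 1 is left for (r3,c2).
row 4 has {1,4}; column 2 has {1,2,4} — only 3 is left for (r4,c2).
row 4 has {1,3,4}; column 3 has {3,4} — only 2 is left for (r4,c3).
row 1 has {2,3,4}; column 3 has {2,3,4} — only 1 is left for (r1,c3).

3 4 1 2 / 1 2 3 4 / 2 1 4 3 / 4 3 2 1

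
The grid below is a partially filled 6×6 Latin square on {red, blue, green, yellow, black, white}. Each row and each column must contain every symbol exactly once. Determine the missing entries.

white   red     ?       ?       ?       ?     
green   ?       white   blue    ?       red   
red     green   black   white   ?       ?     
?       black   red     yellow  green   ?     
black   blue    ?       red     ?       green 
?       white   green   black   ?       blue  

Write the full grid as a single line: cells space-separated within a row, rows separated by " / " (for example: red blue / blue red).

white red blue green yellow black / green yellow white blue black red / red green black white blue yellow / blue black red yellow green white / black blue yellow red white green / yellow white green black red blue

(r1,c4) = green
(r2,c2) = yellow
(r2,c5) = black
(r3,c6) = yellow
(r4,c1) = blue
(r4,c6) = white
(r5,c3) = yellow
(r5,c5) = white
(r6,c1) = yellow
(r6,c5) = red
(r1,c3) = blue
(r1,c5) = yellow
(r1,c6) = black
(r3,c5) = blue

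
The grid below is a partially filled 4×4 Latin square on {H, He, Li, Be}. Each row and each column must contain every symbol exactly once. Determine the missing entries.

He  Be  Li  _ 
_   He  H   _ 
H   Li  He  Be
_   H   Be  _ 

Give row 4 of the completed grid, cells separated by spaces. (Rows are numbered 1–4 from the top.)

row 1 has {He,Li,Be}; column 4 has {Be} — only H is left for (r1,c4).
row 2 has {H,He}; column 4 has {H,Be} — only Li is left for (r2,c4).
row 4 has {H,Be}; column 1 has {H,He} — only Li is left for (r4,c1).
row 4 has {H,Li,Be}; column 4 has {H,Li,Be} — only He is left for (r4,c4).

Li H Be He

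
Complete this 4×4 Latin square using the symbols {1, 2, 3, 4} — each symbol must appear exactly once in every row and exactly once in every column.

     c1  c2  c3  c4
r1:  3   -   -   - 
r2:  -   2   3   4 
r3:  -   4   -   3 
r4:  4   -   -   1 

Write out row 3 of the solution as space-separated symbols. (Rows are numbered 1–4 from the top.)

At row 1, column 2: row 1 has {3}; column 2 has {2,4}; that leaves 1.
At row 1, column 4: row 1 has {1,3}; column 4 has {1,3,4}; that leaves 2.
At row 2, column 1: row 2 has {2,3,4}; column 1 has {3,4}; that leaves 1.
At row 3, column 1: row 3 has {3,4}; column 1 has {1,3,4}; that leaves 2.
At row 3, column 3: row 3 has {2,3,4}; column 3 has {3}; that leaves 1.

2 4 1 3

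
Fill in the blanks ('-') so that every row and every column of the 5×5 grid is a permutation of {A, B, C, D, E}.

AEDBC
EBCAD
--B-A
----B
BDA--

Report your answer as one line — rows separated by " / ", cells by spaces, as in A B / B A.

A E D B C / E B C A D / D C B E A / C A E D B / B D A C E

Cell (r3,c2): row 3 has {A,B}; column 2 has {B,D,E} → C.
Cell (r4,c2): row 4 has {B}; column 2 has {B,C,D,E} → A.
Cell (r4,c3): row 4 has {A,B}; column 3 has {A,B,C,D} → E.
Cell (r5,c5): row 5 has {A,B,D}; column 5 has {A,B,C,D} → E.
Cell (r3,c1): row 3 has {A,B,C}; column 1 has {A,B,E} → D.
Cell (r3,c4): row 3 has {A,B,C,D}; column 4 has {A,B} → E.
Cell (r4,c1): row 4 has {A,B,E}; column 1 has {A,B,D,E} → C.
Cell (r4,c4): row 4 has {A,B,C,E}; column 4 has {A,B,E} → D.
Cell (r5,c4): row 5 has {A,B,D,E}; column 4 has {A,B,D,E} → C.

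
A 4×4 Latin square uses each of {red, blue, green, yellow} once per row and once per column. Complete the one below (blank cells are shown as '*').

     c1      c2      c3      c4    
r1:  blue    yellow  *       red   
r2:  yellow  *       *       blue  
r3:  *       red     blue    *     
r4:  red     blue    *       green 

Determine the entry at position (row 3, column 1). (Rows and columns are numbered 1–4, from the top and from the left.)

green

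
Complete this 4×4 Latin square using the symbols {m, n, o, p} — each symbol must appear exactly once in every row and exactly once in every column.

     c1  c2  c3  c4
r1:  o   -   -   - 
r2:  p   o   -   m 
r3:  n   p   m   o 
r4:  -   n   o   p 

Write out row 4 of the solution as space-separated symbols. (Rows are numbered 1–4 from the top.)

m n o p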